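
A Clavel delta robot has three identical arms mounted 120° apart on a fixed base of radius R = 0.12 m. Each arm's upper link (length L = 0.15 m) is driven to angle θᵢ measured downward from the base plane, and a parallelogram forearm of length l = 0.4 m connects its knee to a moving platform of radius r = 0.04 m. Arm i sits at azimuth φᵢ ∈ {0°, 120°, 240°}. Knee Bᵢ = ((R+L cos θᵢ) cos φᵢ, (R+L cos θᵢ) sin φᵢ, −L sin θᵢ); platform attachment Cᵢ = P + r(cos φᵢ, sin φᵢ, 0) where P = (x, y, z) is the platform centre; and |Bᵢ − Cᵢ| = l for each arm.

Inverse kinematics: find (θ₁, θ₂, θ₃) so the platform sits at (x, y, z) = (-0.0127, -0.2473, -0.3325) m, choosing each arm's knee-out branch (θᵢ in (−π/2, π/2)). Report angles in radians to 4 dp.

φ1=0.0° → target in arm frame (-0.0127, -0.2473)
  A=0.0927, B=-0.3325, C=(l²−L²−A²−y'²−z²)/(2L)=-0.1427
  √(A²+B²)=0.3452;  θ1 = -1.2989+1.9970 ≈ 0.6981
rotate P by −φ2: (-0.2078, 0.1346, -0.3325)
  e−x'=0.2878;  (l²−L²−(e−x')²−y'²−z²)/2L = -0.2468
  γ=atan2(-0.3325,0.2878)=-0.8573;  ψ=arccos(-0.5611)=2.1665;  θ2=γ+ψ≈1.3092
rotate P by −φ3: (0.2205, 0.1127, -0.3325)
  A cos θ + B sin θ = C:  -0.1405·cos θ + -0.3325·sin θ = -0.0183
  √(A²+B²)=0.3610;  θ3 = -1.9706+1.6215 ≈ -0.3491

θ₁ = 0.6981, θ₂ = 1.3092, θ₃ = -0.3491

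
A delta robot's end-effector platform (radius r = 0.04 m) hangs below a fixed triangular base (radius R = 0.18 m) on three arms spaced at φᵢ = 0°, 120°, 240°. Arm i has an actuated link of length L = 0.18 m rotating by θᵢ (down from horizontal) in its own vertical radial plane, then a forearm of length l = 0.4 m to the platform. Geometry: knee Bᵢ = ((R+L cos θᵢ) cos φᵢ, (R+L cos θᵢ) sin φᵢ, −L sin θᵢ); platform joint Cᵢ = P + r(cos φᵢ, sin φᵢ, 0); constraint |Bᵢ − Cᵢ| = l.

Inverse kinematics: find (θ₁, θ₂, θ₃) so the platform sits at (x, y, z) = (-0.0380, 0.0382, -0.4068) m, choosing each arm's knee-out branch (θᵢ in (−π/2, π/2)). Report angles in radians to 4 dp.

θ₁ = 0.8729, θ₂ = 0.5235, θ₃ = 0.7854

rotate P by −φ1: (-0.0380, 0.0382, -0.4068)
  A cos θ + B sin θ = C:  0.1780·cos θ + -0.4068·sin θ = -0.1973
  γ=atan2(-0.4068,0.1780)=-1.1583;  ψ=arccos(-0.4443)=2.0312;  θ1=γ+ψ≈0.8729
rotate P by −φ2: (0.0521, 0.0138, -0.4068)
  e−x'=0.0879;  (l²−L²−(e−x')²−y'²−z²)/2L = -0.1272
  γ=atan2(-0.4068,0.0879)=-1.3579;  ψ=arccos(-0.3057)=1.8815;  θ2=γ+ψ≈0.5235
arm 3 (φ=240.0°): x'=-0.0141, y'=-0.0520
  A=0.1541, B=-0.4068, C=(l²−L²−A²−y'²−z²)/(2L)=-0.1787
  √(A²+B²)=0.4350;  θ3 = -1.2087+1.9941 ≈ 0.7854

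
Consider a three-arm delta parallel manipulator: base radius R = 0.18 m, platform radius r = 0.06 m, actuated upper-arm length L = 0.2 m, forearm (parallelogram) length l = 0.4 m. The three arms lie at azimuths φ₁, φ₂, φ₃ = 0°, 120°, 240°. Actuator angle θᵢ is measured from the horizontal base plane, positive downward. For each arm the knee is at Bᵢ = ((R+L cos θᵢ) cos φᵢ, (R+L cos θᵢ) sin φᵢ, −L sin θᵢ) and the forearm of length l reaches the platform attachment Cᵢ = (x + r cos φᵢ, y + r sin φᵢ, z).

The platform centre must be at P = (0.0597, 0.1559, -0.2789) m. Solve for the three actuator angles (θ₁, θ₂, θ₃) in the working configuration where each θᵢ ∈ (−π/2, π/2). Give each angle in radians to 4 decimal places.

arm 1 (φ=0.0°): x'=0.0597, y'=0.1559
  A cos θ + B sin θ = C:  0.0603·cos θ + -0.2789·sin θ = 0.0357
  θ1 = atan2(B,A) + arccos(C/0.2853) = 0.0875
arm 2 (φ=120.0°): x'=0.1052, y'=-0.1297
  A=0.0148, B=-0.2789, C=(l²−L²−A²−y'²−z²)/(2L)=0.0630
  γ=atan2(-0.2789,0.0148)=-1.5176;  ψ=arccos(0.2254)=1.3434;  θ2=γ+ψ≈-0.1742
φ3=240.0° → target in arm frame (-0.1649, -0.0262)
  A cos θ + B sin θ = C:  0.2849·cos θ + -0.2789·sin θ = -0.0991
  √(A²+B²)=0.3987;  θ3 = -0.7748+1.8219 ≈ 1.0471

θ₁ = 0.0875, θ₂ = -0.1742, θ₃ = 1.0471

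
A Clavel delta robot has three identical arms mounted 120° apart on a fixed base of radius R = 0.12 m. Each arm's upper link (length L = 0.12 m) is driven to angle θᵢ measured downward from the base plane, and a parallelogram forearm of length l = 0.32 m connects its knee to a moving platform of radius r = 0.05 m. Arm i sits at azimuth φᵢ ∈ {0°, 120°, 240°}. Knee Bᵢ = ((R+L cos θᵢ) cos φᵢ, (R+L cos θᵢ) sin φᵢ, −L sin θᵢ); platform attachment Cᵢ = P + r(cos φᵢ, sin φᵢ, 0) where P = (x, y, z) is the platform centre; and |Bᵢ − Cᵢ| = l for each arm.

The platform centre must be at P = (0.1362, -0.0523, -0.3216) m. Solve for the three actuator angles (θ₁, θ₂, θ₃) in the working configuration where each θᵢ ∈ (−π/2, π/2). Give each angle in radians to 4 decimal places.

θ₁ = 0.0871, θ₂ = 1.2219, θ₃ = 0.8726

φ1=0.0° → target in arm frame (0.1362, -0.0523)
  A cos θ + B sin θ = C:  -0.0662·cos θ + -0.3216·sin θ = -0.0939
  γ=atan2(-0.3216,-0.0662)=-1.7738;  ψ=arccos(-0.2861)=1.8609;  θ1=γ+ψ≈0.0871
arm 2 (φ=120.0°): x'=-0.1134, y'=-0.0918
  A cos θ + B sin θ = C:  0.1834·cos θ + -0.3216·sin θ = -0.2395
  γ=atan2(-0.3216,0.1834)=-1.0525;  ψ=arccos(-0.6470)=2.2744;  θ2=γ+ψ≈1.2219
arm 3 (φ=240.0°): x'=-0.0228, y'=0.1441
  A=0.0928, B=-0.3216, C=(l²−L²−A²−y'²−z²)/(2L)=-0.1867
  √(A²+B²)=0.3347;  θ3 = -1.2899+2.1625 ≈ 0.8726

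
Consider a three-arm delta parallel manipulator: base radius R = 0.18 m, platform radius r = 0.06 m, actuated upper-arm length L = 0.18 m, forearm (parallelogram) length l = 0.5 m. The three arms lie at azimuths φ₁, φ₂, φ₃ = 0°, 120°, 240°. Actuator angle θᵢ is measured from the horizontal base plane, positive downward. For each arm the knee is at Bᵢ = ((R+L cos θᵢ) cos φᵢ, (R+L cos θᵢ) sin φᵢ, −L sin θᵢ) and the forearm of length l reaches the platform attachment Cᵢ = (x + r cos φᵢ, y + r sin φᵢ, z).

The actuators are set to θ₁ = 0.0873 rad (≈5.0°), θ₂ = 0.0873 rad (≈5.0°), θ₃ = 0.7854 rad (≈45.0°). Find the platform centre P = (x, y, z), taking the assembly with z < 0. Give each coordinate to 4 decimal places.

φ1=0.0°: virtual centre (0.2993, 0.0000, -0.0157), radius l
arm 2 at φ=120.0°: ρ2 = 0.2993;  O2 = (-0.1497, 0.2592, -0.0157)
arm 3 at φ=240.0°: ρ3 = 0.2473;  O3 = (-0.1236, -0.2141, -0.1273)
eliminate P² terms by subtracting sphere 1 from 2 and 3
plane₁₂: -0.8979x+0.5184y+0.0000z = 0.0000
det = 0.8231;  x = 0.0079+-0.1406z,  y = 0.0136+-0.2435z
quadratic in z: (1.0790)z²+(0.1067)z+(-0.1646)=0, √Δ=0.8497 → z ∈ {-0.4432, 0.3443}; z = -0.4432 (taking z<0)
x = 0.0702, y = 0.1215

(0.0702, 0.1215, -0.4432)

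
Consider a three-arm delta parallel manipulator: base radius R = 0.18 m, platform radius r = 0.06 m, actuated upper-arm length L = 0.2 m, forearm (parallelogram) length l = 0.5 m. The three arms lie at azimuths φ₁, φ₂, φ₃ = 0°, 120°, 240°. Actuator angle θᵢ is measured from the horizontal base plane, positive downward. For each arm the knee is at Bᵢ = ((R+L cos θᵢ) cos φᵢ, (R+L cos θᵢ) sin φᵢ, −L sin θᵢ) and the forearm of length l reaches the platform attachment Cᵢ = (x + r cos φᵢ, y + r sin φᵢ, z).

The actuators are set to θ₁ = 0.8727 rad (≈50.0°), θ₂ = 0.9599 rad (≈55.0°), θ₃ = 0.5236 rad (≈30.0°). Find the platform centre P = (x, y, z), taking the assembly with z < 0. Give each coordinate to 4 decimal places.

arm 1 at φ=0.0°: (R−r)+L cos θ1 = 0.2486;  centre 1 = (0.2486, 0.0000, -0.1532)
centre 2 = (0.2347·cos120.0°, 0.2347·sin120.0°, -0.1638) = (-0.1174, 0.2033, -0.1638)
arm 3 at φ=240.0°: (R−r)+L cos θ3 = 0.2932;  centre 3 = (-0.1466, -0.2539, -0.1000)
eliminate P² terms by subtracting sphere 1 from 2 and 3
[-0.7318 0.4065 -0.0212]·P = -0.0033;  [-0.7903 -0.5078 0.1064]·P = 0.0107
Cramer: x(z) = -0.0039+0.0469z;  y(z) = -0.0151+0.1366z
quadratic in z: (1.0209)z²+(0.2786)z+(-0.1626)=0, √Δ=0.8611 → z ∈ {-0.5582, 0.2853}; z = -0.5582 (taking z<0)
x = -0.0300, y = -0.0914

(-0.0300, -0.0914, -0.5582)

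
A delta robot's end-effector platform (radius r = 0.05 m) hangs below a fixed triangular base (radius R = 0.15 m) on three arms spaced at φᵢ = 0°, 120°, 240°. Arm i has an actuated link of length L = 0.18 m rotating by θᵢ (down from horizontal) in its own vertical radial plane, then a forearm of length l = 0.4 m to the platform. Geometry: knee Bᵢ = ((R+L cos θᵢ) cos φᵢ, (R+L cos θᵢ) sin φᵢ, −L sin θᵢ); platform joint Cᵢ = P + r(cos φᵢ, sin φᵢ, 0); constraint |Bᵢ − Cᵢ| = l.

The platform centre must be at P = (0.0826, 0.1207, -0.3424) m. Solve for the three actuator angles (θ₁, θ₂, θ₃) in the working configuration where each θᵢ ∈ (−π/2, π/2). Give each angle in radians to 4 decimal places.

rotate P by −φ1: (0.0826, 0.1207, -0.3424)
  A=0.0174, B=-0.3424, C=(l²−L²−A²−y'²−z²)/(2L)=-0.0125
  γ=atan2(-0.3424,0.0174)=-1.5200;  ψ=arccos(-0.0365)=1.6073;  θ1=γ+ψ≈0.0873
φ2=120.0° → target in arm frame (0.0632, -0.1319)
  A=0.0368, B=-0.3424, C=(l²−L²−A²−y'²−z²)/(2L)=-0.0233
  θ2 = atan2(B,A) + arccos(C/0.3444) = 0.1747
rotate P by −φ3: (-0.1458, 0.0112, -0.3424)
  e−x'=0.2458;  (l²−L²−(e−x')²−y'²−z²)/2L = -0.1394
  √(A²+B²)=0.4215;  θ3 = -0.9481+1.9079 ≈ 0.9598

θ₁ = 0.0873, θ₂ = 0.1747, θ₃ = 0.9598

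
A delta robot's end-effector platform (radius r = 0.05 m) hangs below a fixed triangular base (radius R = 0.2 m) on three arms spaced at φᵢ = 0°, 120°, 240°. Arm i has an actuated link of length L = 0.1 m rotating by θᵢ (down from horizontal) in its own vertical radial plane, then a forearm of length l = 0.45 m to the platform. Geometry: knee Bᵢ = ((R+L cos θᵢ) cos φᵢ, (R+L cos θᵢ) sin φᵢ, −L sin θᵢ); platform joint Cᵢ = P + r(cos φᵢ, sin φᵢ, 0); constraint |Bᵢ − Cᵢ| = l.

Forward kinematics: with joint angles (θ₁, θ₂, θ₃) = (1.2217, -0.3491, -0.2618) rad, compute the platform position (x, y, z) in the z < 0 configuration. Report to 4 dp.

arm 1 at φ=0.0°: e+L cos θ1 = 0.1842;  S1 = (0.1842, 0.0000, -0.0940)
arm 2 at φ=120.0°: e+L cos θ2 = 0.2440;  S2 = (-0.1220, 0.2113, 0.0342)
S3 = (0.2466·cos240.0°, 0.2466·sin240.0°, 0.0259) = (-0.1233, -0.2136, 0.0259)
eliminate P² terms by subtracting sphere 1 from 2 and 3
plane₁₂: -0.6124x+0.4226y+0.2563z = 0.0179
det = 0.5214;  x = -0.0299+0.4042z,  y = -0.0008+-0.0208z
into |P−S₁|² = l²: 1.1638z² + 0.0149z + -0.1478 = 0;  Δ = 0.6885;  z = -0.3629 or 0.3501 → z<0 root = -0.3629
x = -0.1765, y = 0.0067

(-0.1765, 0.0067, -0.3629)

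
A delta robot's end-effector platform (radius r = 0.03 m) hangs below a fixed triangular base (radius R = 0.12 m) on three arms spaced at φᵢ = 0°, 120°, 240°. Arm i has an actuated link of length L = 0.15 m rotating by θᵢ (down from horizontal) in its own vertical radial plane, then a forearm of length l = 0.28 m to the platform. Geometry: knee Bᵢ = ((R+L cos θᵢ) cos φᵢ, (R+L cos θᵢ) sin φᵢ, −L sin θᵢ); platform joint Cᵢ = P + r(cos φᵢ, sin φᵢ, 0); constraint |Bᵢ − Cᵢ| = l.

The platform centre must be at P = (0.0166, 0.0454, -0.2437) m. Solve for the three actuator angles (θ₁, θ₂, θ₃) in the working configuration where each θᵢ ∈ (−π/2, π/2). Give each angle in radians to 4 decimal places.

rotate P by −φ1: (0.0166, 0.0454, -0.2437)
  A cos θ + B sin θ = C:  0.0734·cos θ + -0.2437·sin θ = -0.0365
  γ=atan2(-0.2437,0.0734)=-1.2782;  ψ=arccos(-0.1433)=1.7145;  θ1=γ+ψ≈0.4363
φ2=120.0° → target in arm frame (0.0310, -0.0371)
  A=0.0590, B=-0.2437, C=(l²−L²−A²−y'²−z²)/(2L)=-0.0278
  √(A²+B²)=0.2507;  θ2 = -1.3333+1.6819 ≈ 0.3486
rotate P by −φ3: (-0.0476, -0.0083, -0.2437)
  A=0.1376, B=-0.2437, C=(l²−L²−A²−y'²−z²)/(2L)=-0.0750
  θ3 = atan2(B,A) + arccos(C/0.2799) = 0.7853

θ₁ = 0.4363, θ₂ = 0.3486, θ₃ = 0.7853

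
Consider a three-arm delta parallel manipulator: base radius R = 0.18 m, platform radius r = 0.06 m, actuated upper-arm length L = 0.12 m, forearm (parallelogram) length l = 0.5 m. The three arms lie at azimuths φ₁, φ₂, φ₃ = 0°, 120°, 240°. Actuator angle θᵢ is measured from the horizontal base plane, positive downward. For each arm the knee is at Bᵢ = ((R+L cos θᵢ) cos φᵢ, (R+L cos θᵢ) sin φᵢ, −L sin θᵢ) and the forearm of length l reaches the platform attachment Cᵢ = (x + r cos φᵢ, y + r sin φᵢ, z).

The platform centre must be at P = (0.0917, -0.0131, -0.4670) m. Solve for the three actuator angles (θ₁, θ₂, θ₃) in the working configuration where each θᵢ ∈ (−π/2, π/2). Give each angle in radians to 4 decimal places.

rotate P by −φ1: (0.0917, -0.0131, -0.4670)
  A=0.0283, B=-0.4670, C=(l²−L²−A²−y'²−z²)/(2L)=0.0689
  γ=atan2(-0.4670,0.0283)=-1.5103;  ψ=arccos(0.1473)=1.4230;  θ1=γ+ψ≈-0.0873
φ2=120.0° → target in arm frame (-0.0572, -0.0729)
  e−x'=0.1772;  (l²−L²−(e−x')²−y'²−z²)/2L = -0.0800
  √(A²+B²)=0.4995;  θ2 = -1.2081+1.7316 ≈ 0.5235
rotate P by −φ3: (-0.0345, 0.0860, -0.4670)
  A=0.1545, B=-0.4670, C=(l²−L²−A²−y'²−z²)/(2L)=-0.0573
  θ3 = atan2(B,A) + arccos(C/0.4919) = 0.4363

θ₁ = -0.0873, θ₂ = 0.5235, θ₃ = 0.4363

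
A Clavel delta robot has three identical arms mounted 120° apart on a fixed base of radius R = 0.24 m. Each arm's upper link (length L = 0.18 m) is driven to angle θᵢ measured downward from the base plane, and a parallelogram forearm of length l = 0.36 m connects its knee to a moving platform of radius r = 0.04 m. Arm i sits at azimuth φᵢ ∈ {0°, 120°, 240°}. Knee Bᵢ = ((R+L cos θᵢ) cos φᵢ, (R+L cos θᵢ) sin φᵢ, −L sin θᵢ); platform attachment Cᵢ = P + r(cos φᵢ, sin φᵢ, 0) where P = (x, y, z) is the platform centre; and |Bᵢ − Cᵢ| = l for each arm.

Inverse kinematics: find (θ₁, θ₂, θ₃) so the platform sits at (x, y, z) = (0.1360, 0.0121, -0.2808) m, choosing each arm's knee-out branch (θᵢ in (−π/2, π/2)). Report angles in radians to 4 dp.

rotate P by −φ1: (0.1360, 0.0121, -0.2808)
  A cos θ + B sin θ = C:  0.0640·cos θ + -0.2808·sin θ = 0.0392
  √(A²+B²)=0.2880;  θ1 = -1.3467+1.4343 ≈ 0.0876
φ2=120.0° → target in arm frame (-0.0575, -0.1238)
  e−x'=0.2575;  (l²−L²−(e−x')²−y'²−z²)/2L = -0.1758
  θ2 = atan2(B,A) + arccos(C/0.3810) = 1.2219
arm 3 (φ=240.0°): x'=-0.0785, y'=0.1117
  A=0.2785, B=-0.2808, C=(l²−L²−A²−y'²−z²)/(2L)=-0.1991
  θ3 = atan2(B,A) + arccos(C/0.3955) = 1.3089

θ₁ = 0.0876, θ₂ = 1.2219, θ₃ = 1.3089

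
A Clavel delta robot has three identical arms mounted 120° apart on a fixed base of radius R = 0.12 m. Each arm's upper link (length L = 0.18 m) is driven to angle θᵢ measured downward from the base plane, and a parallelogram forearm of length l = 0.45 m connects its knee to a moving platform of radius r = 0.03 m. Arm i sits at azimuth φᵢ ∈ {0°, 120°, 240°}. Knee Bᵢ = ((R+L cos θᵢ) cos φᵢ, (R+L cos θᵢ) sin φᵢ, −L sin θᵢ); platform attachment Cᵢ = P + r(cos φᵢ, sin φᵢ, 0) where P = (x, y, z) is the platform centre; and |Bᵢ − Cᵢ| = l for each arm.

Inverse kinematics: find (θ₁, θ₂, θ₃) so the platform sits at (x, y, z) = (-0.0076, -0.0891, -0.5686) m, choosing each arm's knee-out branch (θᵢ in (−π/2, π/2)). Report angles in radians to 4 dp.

φ1=0.0° → target in arm frame (-0.0076, -0.0891)
  A=0.0976, B=-0.5686, C=(l²−L²−A²−y'²−z²)/(2L)=-0.4741
  θ1 = atan2(B,A) + arccos(C/0.5769) = 1.1345
rotate P by −φ2: (-0.0734, 0.0511, -0.5686)
  A cos θ + B sin θ = C:  0.1634·cos θ + -0.5686·sin θ = -0.5070
  γ=atan2(-0.5686,0.1634)=-1.2910;  ψ=arccos(-0.8569)=2.6001;  θ2=γ+ψ≈1.3091
φ3=240.0° → target in arm frame (0.0810, 0.0380)
  A cos θ + B sin θ = C:  0.0090·cos θ + -0.5686·sin θ = -0.4298
  θ3 = atan2(B,A) + arccos(C/0.5687) = 0.8728

θ₁ = 1.1345, θ₂ = 1.3091, θ₃ = 0.8728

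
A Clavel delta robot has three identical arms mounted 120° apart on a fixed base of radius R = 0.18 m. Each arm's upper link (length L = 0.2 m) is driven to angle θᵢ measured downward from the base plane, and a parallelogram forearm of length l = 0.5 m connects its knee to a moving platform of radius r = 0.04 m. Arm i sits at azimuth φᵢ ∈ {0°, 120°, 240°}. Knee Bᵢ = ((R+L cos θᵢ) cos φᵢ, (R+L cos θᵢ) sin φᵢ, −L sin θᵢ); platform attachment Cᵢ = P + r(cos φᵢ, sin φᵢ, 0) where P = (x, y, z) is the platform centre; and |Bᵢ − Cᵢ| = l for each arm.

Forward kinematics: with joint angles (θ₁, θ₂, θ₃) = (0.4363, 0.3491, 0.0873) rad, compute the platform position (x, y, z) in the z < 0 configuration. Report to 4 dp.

(-0.0396, -0.0401, -0.4282)

arm 1 at φ=0.0°: (R−r)+L cos θ1 = 0.3213;  S1 = (0.3213, 0.0000, -0.0845)
S2 = (0.3279·cos120.0°, 0.3279·sin120.0°, -0.0684) = (-0.1640, 0.2840, -0.0684)
S3 = (0.3392·cos240.0°, 0.3392·sin240.0°, -0.0174) = (-0.1696, -0.2938, -0.0174)
|S₂|²−|S₁|² = 0.0019;  |S₃|²−|S₁|² = 0.0050
[-0.9705 0.5680 0.0322]·P = 0.0019;  [-0.9818 -0.5876 0.1342]·P = 0.0050
Cramer: x(z) = -0.0035+0.0843z;  y(z) = -0.0027+0.0874z
into |P−S₁|² = l²: 1.0148z² + 0.1138z + -0.1374 = 0;  Δ = 0.5705;  z = -0.4282 or 0.3161 → z<0 root = -0.4282
x = -0.0396, y = -0.0401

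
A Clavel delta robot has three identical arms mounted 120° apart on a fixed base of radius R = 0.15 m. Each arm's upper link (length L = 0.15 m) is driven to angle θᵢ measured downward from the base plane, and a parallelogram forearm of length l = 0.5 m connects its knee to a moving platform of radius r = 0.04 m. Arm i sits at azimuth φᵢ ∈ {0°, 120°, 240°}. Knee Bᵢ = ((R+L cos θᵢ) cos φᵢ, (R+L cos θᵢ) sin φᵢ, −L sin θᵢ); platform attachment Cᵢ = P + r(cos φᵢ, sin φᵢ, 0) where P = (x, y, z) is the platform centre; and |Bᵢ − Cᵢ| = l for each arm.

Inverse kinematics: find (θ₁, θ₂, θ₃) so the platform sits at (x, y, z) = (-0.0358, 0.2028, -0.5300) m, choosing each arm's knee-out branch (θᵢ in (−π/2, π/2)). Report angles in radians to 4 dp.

arm 1 (φ=0.0°): x'=-0.0358, y'=0.2028
  A cos θ + B sin θ = C:  0.1458·cos θ + -0.5300·sin θ = -0.3860
  √(A²+B²)=0.5497;  θ1 = -1.3023+2.3492 ≈ 1.0468
arm 2 (φ=120.0°): x'=0.1935, y'=-0.0704
  A=-0.0835, B=-0.5300, C=(l²−L²−A²−y'²−z²)/(2L)=-0.2178
  γ=atan2(-0.5300,-0.0835)=-1.7271;  ψ=arccos(-0.4059)=1.9887;  θ2=γ+ψ≈0.2616
arm 3 (φ=240.0°): x'=-0.1577, y'=-0.1324
  A=0.2677, B=-0.5300, C=(l²−L²−A²−y'²−z²)/(2L)=-0.4754
  θ3 = atan2(B,A) + arccos(C/0.5938) = 1.3960

θ₁ = 1.0468, θ₂ = 0.2616, θ₃ = 1.3960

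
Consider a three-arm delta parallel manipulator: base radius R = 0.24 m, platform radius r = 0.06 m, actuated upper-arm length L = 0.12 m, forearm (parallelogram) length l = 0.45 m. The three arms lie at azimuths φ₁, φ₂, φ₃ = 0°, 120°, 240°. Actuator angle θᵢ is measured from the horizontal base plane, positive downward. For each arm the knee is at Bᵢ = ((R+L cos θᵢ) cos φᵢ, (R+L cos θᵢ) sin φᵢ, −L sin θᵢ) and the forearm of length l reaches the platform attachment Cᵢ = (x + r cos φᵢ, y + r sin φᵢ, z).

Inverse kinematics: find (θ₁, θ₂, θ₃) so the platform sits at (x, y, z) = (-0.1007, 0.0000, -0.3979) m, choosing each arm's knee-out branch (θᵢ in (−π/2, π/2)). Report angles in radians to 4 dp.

θ₁ = 1.0472, θ₂ = 0.2616, θ₃ = 0.2616

rotate P by −φ1: (-0.1007, 0.0000, -0.3979)
  A cos θ + B sin θ = C:  0.2807·cos θ + -0.3979·sin θ = -0.2042
  √(A²+B²)=0.4869;  θ1 = -0.9564+2.0036 ≈ 1.0472
φ2=120.0° → target in arm frame (0.0503, 0.0872)
  A cos θ + B sin θ = C:  0.1297·cos θ + -0.3979·sin θ = 0.0223
  γ=atan2(-0.3979,0.1297)=-1.2558;  ψ=arccos(0.0534)=1.5174;  θ2=γ+ψ≈0.2616
φ3=240.0° → target in arm frame (0.0504, -0.0872)
  A cos θ + B sin θ = C:  0.1296·cos θ + -0.3979·sin θ = 0.0223
  √(A²+B²)=0.4185;  θ3 = -1.2558+1.5174 ≈ 0.2616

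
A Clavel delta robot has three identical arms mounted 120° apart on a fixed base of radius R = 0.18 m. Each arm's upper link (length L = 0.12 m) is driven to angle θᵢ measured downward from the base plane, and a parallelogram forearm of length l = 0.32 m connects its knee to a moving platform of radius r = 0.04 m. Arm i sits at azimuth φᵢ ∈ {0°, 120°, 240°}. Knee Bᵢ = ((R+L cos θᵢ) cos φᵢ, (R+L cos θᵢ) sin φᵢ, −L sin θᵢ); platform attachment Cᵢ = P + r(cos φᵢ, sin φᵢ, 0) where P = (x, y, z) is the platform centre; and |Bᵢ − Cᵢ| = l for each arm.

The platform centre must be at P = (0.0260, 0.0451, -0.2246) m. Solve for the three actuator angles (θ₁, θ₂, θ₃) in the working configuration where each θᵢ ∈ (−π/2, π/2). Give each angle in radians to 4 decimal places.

rotate P by −φ1: (0.0260, 0.0451, -0.2246)
  A cos θ + B sin θ = C:  0.1140·cos θ + -0.2246·sin θ = 0.0939
  θ1 = atan2(B,A) + arccos(C/0.2519) = 0.0879
arm 2 (φ=120.0°): x'=0.0261, y'=-0.0451
  A cos θ + B sin θ = C:  0.1139·cos θ + -0.2246·sin θ = 0.0939
  γ=atan2(-0.2246,0.1139)=-1.1013;  ψ=arccos(0.3729)=1.1886;  θ2=γ+ψ≈0.0873
rotate P by −φ3: (-0.0521, 0.0000, -0.2246)
  A=0.1921, B=-0.2246, C=(l²−L²−A²−y'²−z²)/(2L)=0.0028
  θ3 = atan2(B,A) + arccos(C/0.2955) = 0.6980

θ₁ = 0.0879, θ₂ = 0.0873, θ₃ = 0.6980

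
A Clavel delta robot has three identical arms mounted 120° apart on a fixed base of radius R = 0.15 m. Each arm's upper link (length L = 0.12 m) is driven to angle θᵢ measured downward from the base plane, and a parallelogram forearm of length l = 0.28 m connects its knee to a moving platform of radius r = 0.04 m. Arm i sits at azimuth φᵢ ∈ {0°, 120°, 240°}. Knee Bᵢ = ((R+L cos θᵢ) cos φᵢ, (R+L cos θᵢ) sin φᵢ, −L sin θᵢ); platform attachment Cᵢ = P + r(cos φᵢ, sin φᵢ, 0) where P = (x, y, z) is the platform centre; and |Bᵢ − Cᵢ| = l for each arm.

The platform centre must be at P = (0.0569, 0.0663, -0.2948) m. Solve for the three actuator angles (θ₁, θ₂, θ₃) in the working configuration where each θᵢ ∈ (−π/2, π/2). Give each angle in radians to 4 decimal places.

θ₁ = 0.6106, θ₂ = 0.7852, θ₃ = 1.3966

rotate P by −φ1: (0.0569, 0.0663, -0.2948)
  e−x'=0.0531;  (l²−L²−(e−x')²−y'²−z²)/2L = -0.1255
  θ1 = atan2(B,A) + arccos(C/0.2995) = 0.6106
arm 2 (φ=120.0°): x'=0.0290, y'=-0.0824
  e−x'=0.0810;  (l²−L²−(e−x')²−y'²−z²)/2L = -0.1511
  √(A²+B²)=0.3057;  θ2 = -1.3025+2.0878 ≈ 0.7852
rotate P by −φ3: (-0.0859, 0.0161, -0.2948)
  A=0.1959, B=-0.2948, C=(l²−L²−A²−y'²−z²)/(2L)=-0.2564
  √(A²+B²)=0.3539;  θ3 = -0.9844+2.3809 ≈ 1.3966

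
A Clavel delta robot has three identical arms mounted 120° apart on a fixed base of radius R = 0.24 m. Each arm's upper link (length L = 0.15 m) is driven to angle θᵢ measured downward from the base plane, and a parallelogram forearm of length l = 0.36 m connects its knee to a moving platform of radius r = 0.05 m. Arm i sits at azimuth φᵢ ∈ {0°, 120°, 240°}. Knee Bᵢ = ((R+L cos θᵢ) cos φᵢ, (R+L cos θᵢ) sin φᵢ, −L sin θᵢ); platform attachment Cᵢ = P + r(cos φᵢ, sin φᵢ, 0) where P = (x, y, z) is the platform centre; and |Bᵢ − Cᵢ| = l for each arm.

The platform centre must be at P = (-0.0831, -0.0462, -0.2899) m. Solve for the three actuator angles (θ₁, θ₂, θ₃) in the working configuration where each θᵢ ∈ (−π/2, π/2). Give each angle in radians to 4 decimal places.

rotate P by −φ1: (-0.0831, -0.0462, -0.2899)
  e−x'=0.2731;  (l²−L²−(e−x')²−y'²−z²)/2L = -0.1789
  γ=atan2(-0.2899,0.2731)=-0.8152;  ψ=arccos(-0.4491)=2.0366;  θ1=γ+ψ≈1.2213
arm 2 (φ=120.0°): x'=0.0015, y'=0.0951
  e−x'=0.1885;  (l²−L²−(e−x')²−y'²−z²)/2L = -0.0717
  θ2 = atan2(B,A) + arccos(C/0.3458) = 0.7852
arm 3 (φ=240.0°): x'=0.0816, y'=-0.0489
  A cos θ + B sin θ = C:  0.1084·cos θ + -0.2899·sin θ = 0.0297
  θ3 = atan2(B,A) + arccos(C/0.3095) = 0.2618

θ₁ = 1.2213, θ₂ = 0.7852, θ₃ = 0.2618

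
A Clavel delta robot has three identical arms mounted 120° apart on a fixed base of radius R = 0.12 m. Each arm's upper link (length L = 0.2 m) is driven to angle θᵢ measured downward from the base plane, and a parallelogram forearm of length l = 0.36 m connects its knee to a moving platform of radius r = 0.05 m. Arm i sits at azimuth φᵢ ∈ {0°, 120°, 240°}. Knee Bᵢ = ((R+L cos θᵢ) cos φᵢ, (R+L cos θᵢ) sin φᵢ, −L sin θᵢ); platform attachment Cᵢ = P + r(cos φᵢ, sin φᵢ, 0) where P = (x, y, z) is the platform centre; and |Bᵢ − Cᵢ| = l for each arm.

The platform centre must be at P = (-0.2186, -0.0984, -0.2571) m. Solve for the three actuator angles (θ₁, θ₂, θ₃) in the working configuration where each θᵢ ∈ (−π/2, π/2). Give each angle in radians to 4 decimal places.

θ₁ = 1.3091, θ₂ = 0.5234, θ₃ = -0.3490

rotate P by −φ1: (-0.2186, -0.0984, -0.2571)
  A=0.2886, B=-0.2571, C=(l²−L²−A²−y'²−z²)/(2L)=-0.1737
  θ1 = atan2(B,A) + arccos(C/0.3865) = 1.3091
arm 2 (φ=120.0°): x'=0.0241, y'=0.2385
  A=0.0459, B=-0.2571, C=(l²−L²−A²−y'²−z²)/(2L)=-0.0887
  √(A²+B²)=0.2612;  θ2 = -1.3941+1.9175 ≈ 0.5234
rotate P by −φ3: (0.1945, -0.1401, -0.2571)
  A cos θ + B sin θ = C:  -0.1245·cos θ + -0.2571·sin θ = -0.0291
  θ3 = atan2(B,A) + arccos(C/0.2857) = -0.3490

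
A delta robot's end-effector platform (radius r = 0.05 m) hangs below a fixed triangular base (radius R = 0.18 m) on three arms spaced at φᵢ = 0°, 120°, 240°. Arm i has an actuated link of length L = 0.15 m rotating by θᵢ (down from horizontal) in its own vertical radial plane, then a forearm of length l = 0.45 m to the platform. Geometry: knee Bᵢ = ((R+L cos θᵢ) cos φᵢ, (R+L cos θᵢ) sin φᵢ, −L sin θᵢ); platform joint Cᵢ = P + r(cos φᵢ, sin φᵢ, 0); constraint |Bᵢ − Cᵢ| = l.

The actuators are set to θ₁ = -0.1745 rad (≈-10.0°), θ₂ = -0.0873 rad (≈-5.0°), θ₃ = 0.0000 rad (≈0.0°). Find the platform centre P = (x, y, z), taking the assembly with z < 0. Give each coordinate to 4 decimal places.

φ1=0.0°: virtual centre (0.2777, 0.0000, 0.0260), radius l
φ2=120.0°: virtual centre (-0.1397, 0.2420, 0.0131), radius l
φ3=240.0°: virtual centre (-0.1400, -0.2425, 0.0000), radius l
eliminate P² terms by subtracting sphere 1 from 2 and 3
linear system: -0.8349x+0.4840y = 0.0004−-0.0259z; -0.8354x+-0.4850y = 0.0006−-0.0521z
Cramer: x(z) = -0.0006-0.0467z;  y(z) = -0.0002-0.0270z
into |P−O₁|² = l²: 1.0029z² + -0.0261z + -0.1243 = 0;  Δ = 0.4995;  z = -0.3394 or 0.3654 → z<0 root = -0.3394
x = 0.0152, y = 0.0090

(0.0152, 0.0090, -0.3394)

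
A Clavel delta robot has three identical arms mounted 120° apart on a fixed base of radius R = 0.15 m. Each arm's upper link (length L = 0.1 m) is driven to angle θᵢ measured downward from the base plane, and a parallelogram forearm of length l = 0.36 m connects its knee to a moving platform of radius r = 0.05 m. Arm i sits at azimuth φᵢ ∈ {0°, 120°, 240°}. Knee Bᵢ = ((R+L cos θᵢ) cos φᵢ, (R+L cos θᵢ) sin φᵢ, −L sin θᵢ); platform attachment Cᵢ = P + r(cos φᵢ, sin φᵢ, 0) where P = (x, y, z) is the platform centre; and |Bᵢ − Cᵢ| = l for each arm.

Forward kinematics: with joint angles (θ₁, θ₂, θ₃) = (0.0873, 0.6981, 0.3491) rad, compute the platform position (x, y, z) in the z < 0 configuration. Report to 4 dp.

(0.0523, -0.0382, -0.3350)

φ1=0.0°: virtual centre (0.1996, 0.0000, -0.0087), radius l
φ2=120.0°: virtual centre (-0.0883, 0.1529, -0.0643), radius l
S3 = (0.1940·cos240.0°, 0.1940·sin240.0°, -0.0342) = (-0.0970, -0.1680, -0.0342)
|S₂|²−|S₁|² = -0.0046;  |S₃|²−|S₁|² = -0.0011
linear system: -0.5758x+0.3059y = -0.0046−-0.1111z; -0.5932x+-0.3360y = -0.0011−-0.0510z
Cramer: x(z) = 0.0050-0.1412z;  y(z) = -0.0055+0.0975z
sphere 1 gives Az²+Bz+C=0 with A=1.0294, B=0.0713, C=-0.0916;  B²−4AC=0.3824;  roots -0.3350, 0.2657;  negative root z = -0.3350
x = 0.0523, y = -0.0382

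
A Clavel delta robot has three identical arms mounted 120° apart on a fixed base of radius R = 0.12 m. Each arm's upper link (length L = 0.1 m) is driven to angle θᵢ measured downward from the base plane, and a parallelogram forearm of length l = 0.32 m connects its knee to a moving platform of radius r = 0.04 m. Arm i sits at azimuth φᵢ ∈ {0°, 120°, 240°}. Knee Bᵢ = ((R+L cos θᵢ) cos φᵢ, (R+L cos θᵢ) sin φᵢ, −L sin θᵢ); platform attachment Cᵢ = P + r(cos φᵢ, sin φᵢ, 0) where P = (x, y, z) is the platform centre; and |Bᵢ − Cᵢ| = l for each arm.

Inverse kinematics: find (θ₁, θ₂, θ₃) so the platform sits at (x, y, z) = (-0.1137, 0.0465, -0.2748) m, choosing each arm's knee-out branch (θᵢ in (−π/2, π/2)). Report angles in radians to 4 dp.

θ₁ = 0.9599, θ₂ = -0.2621, θ₃ = 0.2614

arm 1 (φ=0.0°): x'=-0.1137, y'=0.0465
  A=0.1937, B=-0.2748, C=(l²−L²−A²−y'²−z²)/(2L)=-0.1140
  θ1 = atan2(B,A) + arccos(C/0.3362) = 0.9599
rotate P by −φ2: (0.0971, 0.0752, -0.2748)
  A=-0.0171, B=-0.2748, C=(l²−L²−A²−y'²−z²)/(2L)=0.0547
  γ=atan2(-0.2748,-0.0171)=-1.6330;  ψ=arccos(0.1986)=1.3709;  θ2=γ+ψ≈-0.2621
φ3=240.0° → target in arm frame (0.0166, -0.1217)
  A=0.0634, B=-0.2748, C=(l²−L²−A²−y'²−z²)/(2L)=-0.0098
  θ3 = atan2(B,A) + arccos(C/0.2820) = 0.2614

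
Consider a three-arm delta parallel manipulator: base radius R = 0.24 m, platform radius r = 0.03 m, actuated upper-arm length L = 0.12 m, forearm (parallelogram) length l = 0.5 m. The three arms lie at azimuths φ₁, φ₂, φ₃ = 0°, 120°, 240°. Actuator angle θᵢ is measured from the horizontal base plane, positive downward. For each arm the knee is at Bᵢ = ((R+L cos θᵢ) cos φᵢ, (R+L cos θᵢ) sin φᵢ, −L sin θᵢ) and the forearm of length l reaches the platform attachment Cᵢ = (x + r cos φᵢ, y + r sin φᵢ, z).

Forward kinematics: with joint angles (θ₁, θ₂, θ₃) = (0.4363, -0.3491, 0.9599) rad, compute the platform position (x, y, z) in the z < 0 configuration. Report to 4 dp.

arm 1 at φ=0.0°: ρ1 = 0.3188;  S1 = (0.3188, 0.0000, -0.0507)
arm 2 at φ=120.0°: ρ2 = 0.3228;  S2 = (-0.1614, 0.2795, 0.0410)
φ3=240.0°: virtual centre (-0.1394, -0.2415, -0.0983), radius l
|S₂|²−|S₁|² = 0.0017;  |S₃|²−|S₁|² = -0.0168
plane₁₂: -0.9603x+0.5590y+0.1835z = 0.0017
Cramer: x(z) = 0.0088+0.0363z;  y(z) = 0.0181-0.2659z
sphere 1 gives Az²+Bz+C=0 with A=1.0720, B=0.0693, C=-0.1510;  B²−4AC=0.6524;  roots -0.4090, 0.3444;  negative root z = -0.4090
x = -0.0061, y = 0.1268

(-0.0061, 0.1268, -0.4090)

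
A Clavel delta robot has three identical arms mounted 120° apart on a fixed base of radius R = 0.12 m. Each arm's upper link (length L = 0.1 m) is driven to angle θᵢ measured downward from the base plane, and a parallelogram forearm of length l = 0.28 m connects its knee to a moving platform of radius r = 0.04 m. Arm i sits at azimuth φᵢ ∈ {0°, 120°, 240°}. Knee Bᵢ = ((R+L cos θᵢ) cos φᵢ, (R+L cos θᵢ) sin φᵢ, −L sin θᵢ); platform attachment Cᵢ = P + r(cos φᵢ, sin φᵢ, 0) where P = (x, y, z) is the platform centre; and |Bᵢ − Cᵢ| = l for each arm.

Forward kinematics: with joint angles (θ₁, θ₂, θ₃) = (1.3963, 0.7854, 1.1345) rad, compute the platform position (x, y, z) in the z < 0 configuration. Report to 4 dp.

(-0.0521, 0.0345, -0.3327)

arm 1 at φ=0.0°: (R−r)+L cos θ1 = 0.0974;  O1 = (0.0974, 0.0000, -0.0985)
arm 2 at φ=120.0°: (R−r)+L cos θ2 = 0.1507;  O2 = (-0.0754, 0.1305, -0.0707)
O3 = (0.1223·cos240.0°, 0.1223·sin240.0°, -0.0906) = (-0.0611, -0.1059, -0.0906)
subtract pairs → two planes through P
plane₁₂: -0.3454x+0.2610y+0.0555z = 0.0085
det = 0.1559;  x = -0.0183+0.1017z,  y = 0.0085+-0.0781z
quadratic in z: (1.0165)z²+(0.1721)z+(-0.0553)=0, √Δ=0.5043 → z ∈ {-0.3327, 0.1634}; z = -0.3327 (taking z<0)
x = -0.0521, y = 0.0345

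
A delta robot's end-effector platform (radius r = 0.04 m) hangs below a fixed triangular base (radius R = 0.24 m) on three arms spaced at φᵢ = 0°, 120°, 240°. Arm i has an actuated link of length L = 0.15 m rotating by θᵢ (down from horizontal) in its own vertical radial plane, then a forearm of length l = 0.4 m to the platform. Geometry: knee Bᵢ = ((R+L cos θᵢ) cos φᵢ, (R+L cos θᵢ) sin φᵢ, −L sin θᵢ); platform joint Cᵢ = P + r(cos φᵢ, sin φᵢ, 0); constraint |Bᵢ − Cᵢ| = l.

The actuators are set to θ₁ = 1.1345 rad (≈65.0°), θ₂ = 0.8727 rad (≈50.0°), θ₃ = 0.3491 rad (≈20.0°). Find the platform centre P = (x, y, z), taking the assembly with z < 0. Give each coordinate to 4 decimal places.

(-0.0679, -0.0541, -0.3535)

arm 1 at φ=0.0°: (R−r)+L cos θ1 = 0.2634;  O1 = (0.2634, 0.0000, -0.1359)
arm 2 at φ=120.0°: (R−r)+L cos θ2 = 0.2964;  O2 = (-0.1482, 0.2567, -0.1149)
φ3=240.0°: virtual centre (-0.1705, -0.2953, -0.0513), radius l
subtract pairs → two planes through P
plane₁₂: -0.8232x+0.5134y+0.0421z = 0.0132
Cramer: x(z) = -0.0255+0.1200z;  y(z) = -0.0151+0.1104z
into |P−O₁|² = l²: 1.0266z² + 0.1993z + -0.0578 = 0;  Δ = 0.2773;  z = -0.3535 or 0.1594 → z<0 root = -0.3535
x = -0.0679, y = -0.0541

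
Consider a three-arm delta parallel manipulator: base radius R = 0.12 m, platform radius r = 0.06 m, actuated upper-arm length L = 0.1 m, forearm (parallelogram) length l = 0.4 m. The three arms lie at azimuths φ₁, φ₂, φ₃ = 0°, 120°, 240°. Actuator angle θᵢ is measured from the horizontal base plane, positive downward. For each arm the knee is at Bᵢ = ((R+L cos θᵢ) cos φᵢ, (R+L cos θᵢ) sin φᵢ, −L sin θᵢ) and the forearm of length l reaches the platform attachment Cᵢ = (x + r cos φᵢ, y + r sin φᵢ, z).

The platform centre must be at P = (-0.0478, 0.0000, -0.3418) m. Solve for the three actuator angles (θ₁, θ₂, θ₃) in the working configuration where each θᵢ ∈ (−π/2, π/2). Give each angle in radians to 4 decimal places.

θ₁ = 0.0001, θ₂ = -0.3489, θ₃ = -0.3489

arm 1 (φ=0.0°): x'=-0.0478, y'=0.0000
  A cos θ + B sin θ = C:  0.1078·cos θ + -0.3418·sin θ = 0.1078
  γ=atan2(-0.3418,0.1078)=-1.2653;  ψ=arccos(0.3007)=1.2654;  θ1=γ+ψ≈0.0001
φ2=120.0° → target in arm frame (0.0239, 0.0414)
  e−x'=0.0361;  (l²−L²−(e−x')²−y'²−z²)/2L = 0.1508
  θ2 = atan2(B,A) + arccos(C/0.3437) = -0.3489
φ3=240.0° → target in arm frame (0.0239, -0.0414)
  A=0.0361, B=-0.3418, C=(l²−L²−A²−y'²−z²)/(2L)=0.1508
  θ3 = atan2(B,A) + arccos(C/0.3437) = -0.3489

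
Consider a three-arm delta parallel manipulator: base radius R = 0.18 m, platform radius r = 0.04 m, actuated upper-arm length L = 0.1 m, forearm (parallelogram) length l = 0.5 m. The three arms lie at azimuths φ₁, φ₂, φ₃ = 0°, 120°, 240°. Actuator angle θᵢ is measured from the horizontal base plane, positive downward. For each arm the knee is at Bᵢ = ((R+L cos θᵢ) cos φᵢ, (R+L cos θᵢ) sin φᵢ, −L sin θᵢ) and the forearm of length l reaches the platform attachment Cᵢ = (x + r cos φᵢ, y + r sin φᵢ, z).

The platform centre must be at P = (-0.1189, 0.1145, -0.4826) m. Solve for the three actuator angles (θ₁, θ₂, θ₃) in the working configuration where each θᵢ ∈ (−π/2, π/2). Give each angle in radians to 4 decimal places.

arm 1 (φ=0.0°): x'=-0.1189, y'=0.1145
  A=0.2589, B=-0.4826, C=(l²−L²−A²−y'²−z²)/(2L)=-0.3652
  γ=atan2(-0.4826,0.2589)=-1.0784;  ψ=arccos(-0.6669)=2.3008;  θ1=γ+ψ≈1.2224
arm 2 (φ=120.0°): x'=0.1586, y'=0.0457
  A=-0.0186, B=-0.4826, C=(l²−L²−A²−y'²−z²)/(2L)=0.0233
  θ2 = atan2(B,A) + arccos(C/0.4830) = -0.0868
arm 3 (φ=240.0°): x'=-0.0397, y'=-0.1602
  e−x'=0.1797;  (l²−L²−(e−x')²−y'²−z²)/2L = -0.2543
  θ3 = atan2(B,A) + arccos(C/0.5150) = 0.8730

θ₁ = 1.2224, θ₂ = -0.0868, θ₃ = 0.8730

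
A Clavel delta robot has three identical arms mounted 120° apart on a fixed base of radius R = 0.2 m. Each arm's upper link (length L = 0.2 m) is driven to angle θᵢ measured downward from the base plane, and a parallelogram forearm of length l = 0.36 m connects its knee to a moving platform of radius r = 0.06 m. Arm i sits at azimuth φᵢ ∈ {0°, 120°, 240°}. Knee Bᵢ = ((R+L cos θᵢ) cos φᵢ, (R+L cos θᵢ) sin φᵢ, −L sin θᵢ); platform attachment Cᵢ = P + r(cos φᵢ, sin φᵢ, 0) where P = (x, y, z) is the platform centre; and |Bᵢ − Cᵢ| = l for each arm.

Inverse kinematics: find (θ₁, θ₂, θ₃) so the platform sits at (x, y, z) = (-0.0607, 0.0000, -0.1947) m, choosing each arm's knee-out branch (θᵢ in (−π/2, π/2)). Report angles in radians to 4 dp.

arm 1 (φ=0.0°): x'=-0.0607, y'=0.0000
  A=0.2007, B=-0.1947, C=(l²−L²−A²−y'²−z²)/(2L)=0.0285
  γ=atan2(-0.1947,0.2007)=-0.7702;  ψ=arccos(0.1020)=1.4686;  θ1=γ+ψ≈0.6984
arm 2 (φ=120.0°): x'=0.0303, y'=0.0526
  e−x'=0.1097;  (l²−L²−(e−x')²−y'²−z²)/2L = 0.0923
  √(A²+B²)=0.2235;  θ2 = -1.0579+1.1452 ≈ 0.0873
φ3=240.0° → target in arm frame (0.0304, -0.0526)
  A=0.1096, B=-0.1947, C=(l²−L²−A²−y'²−z²)/(2L)=0.0923
  θ3 = atan2(B,A) + arccos(C/0.2235) = 0.0873

θ₁ = 0.6984, θ₂ = 0.0873, θ₃ = 0.0873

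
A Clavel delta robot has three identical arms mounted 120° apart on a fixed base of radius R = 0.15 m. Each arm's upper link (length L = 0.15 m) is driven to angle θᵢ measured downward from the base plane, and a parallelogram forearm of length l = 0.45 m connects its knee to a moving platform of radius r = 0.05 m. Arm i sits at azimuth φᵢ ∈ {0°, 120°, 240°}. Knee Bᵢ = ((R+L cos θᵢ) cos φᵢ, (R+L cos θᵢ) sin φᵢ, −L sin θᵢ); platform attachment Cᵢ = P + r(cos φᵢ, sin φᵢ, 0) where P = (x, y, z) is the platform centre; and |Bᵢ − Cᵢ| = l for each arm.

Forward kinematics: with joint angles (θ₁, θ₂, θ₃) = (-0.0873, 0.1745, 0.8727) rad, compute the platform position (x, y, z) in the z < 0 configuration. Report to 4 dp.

(0.1069, 0.1126, -0.3987)

centre 1 = (0.2494·cos0.0°, 0.2494·sin0.0°, 0.0131) = (0.2494, 0.0000, 0.0131)
φ2=120.0°: virtual centre (-0.1239, 0.2145, -0.0260), radius l
arm 3 at φ=240.0°: (R−r)+L cos θ3 = 0.1964;  centre 3 = (-0.0982, -0.1701, -0.1149)
subtract pairs → two planes through P
plane₁₂: -0.7466x+0.4291y+-0.0782z = -0.0003
det = 0.5523;  x = 0.0084+-0.2471z,  y = 0.0139+-0.2475z
into |P−centre ₁|² = l²: 1.1223z² + 0.0860z + -0.1441 = 0;  Δ = 0.6541;  z = -0.3987 or 0.3220 → z<0 root = -0.3987
x = 0.1069, y = 0.1126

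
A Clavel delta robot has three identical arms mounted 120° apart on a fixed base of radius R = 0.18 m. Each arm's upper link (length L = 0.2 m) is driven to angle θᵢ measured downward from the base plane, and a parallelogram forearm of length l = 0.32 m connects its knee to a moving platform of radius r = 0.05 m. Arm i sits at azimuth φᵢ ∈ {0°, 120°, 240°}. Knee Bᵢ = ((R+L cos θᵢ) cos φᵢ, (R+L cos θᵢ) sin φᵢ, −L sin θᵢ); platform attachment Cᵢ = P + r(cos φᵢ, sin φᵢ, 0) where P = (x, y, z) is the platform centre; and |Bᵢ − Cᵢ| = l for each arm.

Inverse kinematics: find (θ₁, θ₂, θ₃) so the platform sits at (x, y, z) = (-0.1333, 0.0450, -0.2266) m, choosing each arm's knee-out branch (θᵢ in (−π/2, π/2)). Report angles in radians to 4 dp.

rotate P by −φ1: (-0.1333, 0.0450, -0.2266)
  e−x'=0.2633;  (l²−L²−(e−x')²−y'²−z²)/2L = -0.1507
  θ1 = atan2(B,A) + arccos(C/0.3474) = 1.3091
φ2=120.0° → target in arm frame (0.1056, 0.0929)
  e−x'=0.0244;  (l²−L²−(e−x')²−y'²−z²)/2L = 0.0046
  θ2 = atan2(B,A) + arccos(C/0.2279) = 0.0872
arm 3 (φ=240.0°): x'=0.0277, y'=-0.1379
  A=0.1023, B=-0.2266, C=(l²−L²−A²−y'²−z²)/(2L)=-0.0461
  θ3 = atan2(B,A) + arccos(C/0.2486) = 0.6107

θ₁ = 1.3091, θ₂ = 0.0872, θ₃ = 0.6107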